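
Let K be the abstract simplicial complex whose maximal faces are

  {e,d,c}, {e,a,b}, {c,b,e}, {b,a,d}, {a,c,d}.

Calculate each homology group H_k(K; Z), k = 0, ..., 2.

H_0 = Z,  H_1 = Z,  H_2 = 0.

Take the total order a < b < c < d < e on the vertex set. Then K (dimension 2) consists of the simplices:

  0-simplices (5): a, b, c, d, e
  1-simplices (10): ab, ac, ad, ae, bc, bd, be, cd, ce, de
  2-simplices (5): abd, abe, acd, bce, cde

so the chain groups are C_0 ≅ Z^5, C_1 ≅ Z^10, C_2 ≅ Z^5.

∂_1: C_1 → C_0 sends each edge [p,q] (with p < q) to q − p. For instance
  ∂cd = d − c.
As a 5×10 matrix over Z this has rank 4, with invariant factors (1,1,1,1).

∂_2: C_2 → C_1 sends each 2-simplex [p,q,r] to [q,r] − [p,r] + [p,q]. For instance
  ∂bce = ce − be + bc,
  ∂acd = cd − ad + ac.
The resulting 10×5 matrix has rank 5, and its Smith normal form has invariant factors (1,1,1,1,1).

From H_k ≅ ker(∂_k) / im(∂_{k+1}) we obtain:

  H_0: rank C_0 − rank ∂_1 = 5 − 4 = 1, and the invariant factors of ∂_1 are all 1, so H_0 ≅ Z.
  H_1: rank ker ∂_1 − rank ∂_2 = (10 − 4) − 5 = 1, and the invariant factors of ∂_2 are all 1, so H_1 ≅ Z.
  H_2: rank ker ∂_2 − rank ∂_3 = (5 − 5) − 0 = 0, and there is no ∂_3, so H_2 ≅ 0.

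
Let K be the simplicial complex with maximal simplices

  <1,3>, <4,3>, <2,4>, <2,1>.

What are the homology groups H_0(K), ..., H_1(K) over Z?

Take the total order 1 < 2 < 3 < 4 on the vertex set. Then K (dimension 1) consists of the simplices:

  0-simplices (4): [1], [2], [3], [4]
  1-simplices (4): [1,2], [1,3], [2,4], [3,4]

Hence C_0 ≅ Z^4, C_1 ≅ Z^4.

The boundary map ∂_1: C_1 → C_0 sends each edge [p,q] (with p < q) to q − p.
As a 4×4 matrix over Z this has rank 3, with invariant factors (1,1,1).

Computing H_k = (kernel of ∂_k) / (image of ∂_{k+1}):

  H_0: rank C_0 − rank ∂_1 = 4 − 3 = 1, and the invariant factors of ∂_1 are all 1, so H_0 ≅ Z.
  H_1: rank ker ∂_1 − rank ∂_2 = (4 − 3) − 0 = 1, and there is no ∂_2, so H_1 ≅ Z.

(K is a triangulation of the circle S^1.)

H_0 ≅ Z,  H_1 ≅ Z.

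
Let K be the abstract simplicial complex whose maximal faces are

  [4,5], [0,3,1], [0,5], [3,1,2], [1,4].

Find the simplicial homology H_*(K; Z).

H_0 ≅ Z,  H_1 ≅ Z,  H_2 = 0.

We work with the vertex ordering 0 < 1 < 2 < 3 < 4 < 5. The simplices of K, each written with vertices in increasing order, are:

  0-simplices (6): [0], [1], [2], [3], [4], [5]
  1-simplices (8): [0,1], [0,3], [0,5], [1,2], [1,3], [1,4], [2,3], [4,5]
  2-simplices (2): [0,1,3], [1,2,3]

giving chain groups C_0 ≅ Z^6, C_1 ≅ Z^8, C_2 ≅ Z^2.

∂_1: C_1 → C_0 sends each edge [p,q] (with p < q) to q − p.
The resulting 6×8 matrix has rank 5, and its Smith normal form has invariant factors (1,1,1,1,1).

The boundary map ∂_2: C_2 → C_1 maps a triangle to the signed sum of its edges. For instance
  ∂[1,2,3] = [2,3] − [1,3] + [1,2],
  ∂[0,1,3] = [1,3] − [0,3] + [0,1].
The resulting 8×2 matrix has rank 2, and its Smith normal form has invariant factors (1,1).

From H_k ≅ ker(∂_k) / im(∂_{k+1}) we obtain:

  H_0: rank C_0 − rank ∂_1 = 6 − 5 = 1, and the invariant factors of ∂_1 are all 1, so H_0 ≅ Z.
  H_1: rank ker ∂_1 − rank ∂_2 = (8 − 5) − 2 = 1, and the invariant factors of ∂_2 are all 1, so H_1 ≅ Z.
  H_2: rank ker ∂_2 − rank ∂_3 = (2 − 2) − 0 = 0, and there is no ∂_3, so H_2 ≅ 0.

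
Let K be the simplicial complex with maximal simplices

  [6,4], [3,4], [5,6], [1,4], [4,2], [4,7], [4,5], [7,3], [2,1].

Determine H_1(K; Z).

K has 7 vertices, 9 edges.
rank ∂_1 = 6, rank ∂_2 = 0 ⇒ b_1 = 9 − 6 − 0 = 3. So H_1 ≅ Z^3.

H_1 = Z^3.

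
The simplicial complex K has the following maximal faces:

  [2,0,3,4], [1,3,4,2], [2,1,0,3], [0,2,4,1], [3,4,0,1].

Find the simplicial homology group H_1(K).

H_1 ≅ 0.

Take the total order 0 < 1 < 2 < 3 < 4 on the vertex set. Then K (dimension 3) consists of the simplices:

  0-simplices (5): [0], [1], [2], [3], [4]
  1-simplices (10): [0,1], [0,2], [0,3], [0,4], [1,2], [1,3], [1,4], [2,3], [2,4], [3,4]
  2-simplices (10): [0,1,2], [0,1,3], [0,1,4], [0,2,3], [0,2,4], [0,3,4], [1,2,3], [1,2,4], [1,3,4], [2,3,4]
  3-simplices (5): [0,1,2,3], [0,1,2,4], [0,1,3,4], [0,2,3,4], [1,2,3,4]

Hence C_0 ≅ Z^5, C_1 ≅ Z^10, C_2 ≅ Z^10, C_3 ≅ Z^5.

The boundary map ∂_1: C_1 → C_0 sends each edge [p,q] (with p < q) to q − p.
The 5×10 boundary matrix has rank 4 and Smith normal form diag(1,1,1,1).

∂_2: C_2 → C_1 maps a triangle to the signed sum of its edges. For instance
  ∂[0,1,2] = [1,2] − [0,2] + [0,1],
  ∂[1,2,4] = [2,4] − [1,4] + [1,2].
The resulting 10×10 matrix has rank 6, and its Smith normal form has invariant factors (1,1,1,1,1,1).

∂_3: C_3 → C_2 sends each 3-simplex σ to the alternating sum Σ_i (−1)^i (σ with its i-th vertex removed). For instance
  ∂[1,2,3,4] = [2,3,4] − [1,3,4] + [1,2,4] − [1,2,3],
  ∂[0,1,2,3] = [1,2,3] − [0,2,3] + [0,1,3] − [0,1,2].
The 10×5 boundary matrix has rank 4 and Smith normal form diag(1,1,1,1).

Now H_k = ker ∂_k / im ∂_{k+1}, so:

  H_1: rank ker ∂_1 − rank ∂_2 = (10 − 4) − 6 = 0, and the invariant factors of ∂_2 are all 1, so H_1 ≅ 0.

(K is a triangulation of the 3-sphere S^3.)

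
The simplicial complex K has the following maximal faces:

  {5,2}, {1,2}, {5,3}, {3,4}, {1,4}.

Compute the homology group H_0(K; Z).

Fix the vertex order 1 < 2 < 3 < 4 < 5 and write every simplex with vertices in increasing order. Then dim K = 1 and the simplices of K are:

  0-simplices (5): [1], [2], [3], [4], [5]
  1-simplices (5): [1,2], [1,4], [2,5], [3,4], [3,5]

Hence C_0 ≅ Z^5, C_1 ≅ Z^5.

Boundary ∂_1: C_1 → C_0 is given by ∂[p,q] = [q] − [p]. For instance
  ∂[3,5] = [5] − [3].
The 5×5 boundary matrix has rank 4 and Smith normal form diag(1,1,1,1).

Now H_k = ker ∂_k / im ∂_{k+1}, so:

  H_0: rank C_0 − rank ∂_1 = 5 − 4 = 1, and the invariant factors of ∂_1 are all 1, so H_0 ≅ Z.

(K is a triangulation of the circle S^1.)

H_0 = Z.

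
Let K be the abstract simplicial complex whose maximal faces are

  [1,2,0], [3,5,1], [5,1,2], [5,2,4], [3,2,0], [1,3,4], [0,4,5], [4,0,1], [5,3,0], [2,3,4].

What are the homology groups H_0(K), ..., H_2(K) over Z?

Order the vertices as 0 < 1 < 2 < 3 < 4 < 5. Listing each simplex with vertices in this order, K has dimension 2 with simplices:

  0-simplices (6): [0], [1], [2], [3], [4], [5]
  1-simplices (15): [0,1], [0,2], [0,3], [0,4], [0,5], [1,2], [1,3], [1,4], [1,5], [2,3], [2,4], [2,5], [3,4], [3,5], [4,5]
  2-simplices (10): [0,1,2], [0,1,4], [0,2,3], [0,3,5], [0,4,5], [1,2,5], [1,3,4], [1,3,5], [2,3,4], [2,4,5]

giving chain groups C_0 ≅ Z^6, C_1 ≅ Z^15, C_2 ≅ Z^10.

Boundary ∂_1: C_1 → C_0 sends each edge [p,q] (with p < q) to q − p. For instance
  ∂[1,2] = [2] − [1].
This gives a 6×15 integer matrix of rank 5; reducing to Smith normal form yields diagonal entries (1,1,1,1,1).

The boundary map ∂_2: C_2 → C_1 maps a triangle to the signed sum of its edges. For instance
  ∂[0,4,5] = [4,5] − [0,5] + [0,4],
  ∂[1,3,4] = [3,4] − [1,4] + [1,3].
The resulting 15×10 matrix has rank 10, and its Smith normal form has invariant factors (1,1,1,1,1,1,1,1,1,2).

Now H_k = ker ∂_k / im ∂_{k+1}, so:

  H_0: rank C_0 − rank ∂_1 = 6 − 5 = 1, and the invariant factors of ∂_1 are all 1, so H_0 ≅ Z.
  H_1: rank ker ∂_1 − rank ∂_2 = (15 − 5) − 10 = 0, and ∂_2 has invariant factor 2 > 1, so H_1 ≅ Z/2.
  H_2: rank ker ∂_2 − rank ∂_3 = (10 − 10) − 0 = 0, and there is no ∂_3, so H_2 ≅ 0.

H_0 ≅ Z,  H_1 ≅ Z/2,  H_2 = 0.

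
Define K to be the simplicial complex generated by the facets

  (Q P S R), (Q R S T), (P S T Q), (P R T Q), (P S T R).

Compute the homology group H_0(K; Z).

H_0 ≅ Z.

Take the total order P < Q < R < S < T on the vertex set. Then K (dimension 3) consists of the simplices:

  0-simplices (5): P, Q, R, S, T
  1-simplices (10): PQ, PR, PS, PT, QR, QS, QT, RS, RT, ST
  2-simplices (10): PQR, PQS, PQT, PRS, PRT, PST, QRS, QRT, QST, RST
  3-simplices (5): PQRS, PQRT, PQST, PRST, QRST

Hence C_0 ≅ Z^5, C_1 ≅ Z^10, C_2 ≅ Z^10, C_3 ≅ Z^5.

∂_1: C_1 → C_0 is given by ∂[p,q] = [q] − [p]. For instance
  ∂PT = T − P.
The resulting 5×10 matrix has rank 4, and its Smith normal form has invariant factors (1,1,1,1).

∂_2: C_2 → C_1 maps a triangle to the signed sum of its edges. For instance
  ∂PQR = QR − PR + PQ,
  ∂PRS = RS − PS + PR.
The resulting 10×10 matrix has rank 6, and its Smith normal form has invariant factors (1,1,1,1,1,1).

Boundary ∂_3: C_3 → C_2 sends each 3-simplex σ to the alternating sum Σ_i (−1)^i (σ with its i-th vertex removed). For instance
  ∂PQRT = QRT − PRT + PQT − PQR,
  ∂PQRS = QRS − PRS + PQS − PQR.
As a 10×5 matrix over Z this has rank 4, with invariant factors (1,1,1,1).

Computing H_k = (kernel of ∂_k) / (image of ∂_{k+1}):

  H_0: rank C_0 − rank ∂_1 = 5 − 4 = 1, and the invariant factors of ∂_1 are all 1, so H_0 = Z.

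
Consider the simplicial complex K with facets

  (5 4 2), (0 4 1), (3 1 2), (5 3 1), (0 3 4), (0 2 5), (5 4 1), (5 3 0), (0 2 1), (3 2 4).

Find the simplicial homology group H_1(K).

H_1 ≅ Z/2.

K has 6 vertices, 15 edges, 10 triangles.
rank ∂_1 = 5, rank ∂_2 = 10 ⇒ b_1 = 15 − 5 − 10 = 0; ∂_2 has invariant factor(s) [2] giving torsion. So H_1 = Z/2.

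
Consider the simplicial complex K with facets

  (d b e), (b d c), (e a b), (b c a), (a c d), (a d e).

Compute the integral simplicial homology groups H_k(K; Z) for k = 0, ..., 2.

K has 5 vertices, 9 edges, 6 triangles.
rank ∂_0 = 0, rank ∂_1 = 4 ⇒ b_0 = 5 − 0 − 4 = 1; all invariant factors of ∂_1 are 1 so no torsion. So H_0 ≅ Z.
rank ∂_1 = 4, rank ∂_2 = 5 ⇒ b_1 = 9 − 4 − 5 = 0; all invariant factors of ∂_2 are 1 so no torsion. So H_1 ≅ 0.
rank ∂_2 = 5, rank ∂_3 = 0 ⇒ b_2 = 6 − 5 − 0 = 1. So H_2 ≅ Z.

H_0 ≅ Z,  H_1 = 0,  H_2 ≅ Z.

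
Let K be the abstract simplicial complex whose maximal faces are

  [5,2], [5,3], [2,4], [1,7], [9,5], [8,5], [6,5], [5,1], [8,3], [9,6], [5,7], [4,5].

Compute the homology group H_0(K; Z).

H_0 = Z.

Fix the vertex order 1 < 2 < 3 < 4 < 5 < 6 < 7 < 8 < 9 and write every simplex with vertices in increasing order. Then dim K = 1 and the simplices of K are:

  0-simplices (9): [1], [2], [3], [4], [5], [6], [7], [8], [9]
  1-simplices (12): [1,5], [1,7], [2,4], [2,5], [3,5], [3,8], [4,5], [5,6], [5,7], [5,8], [5,9], [6,9]

Hence C_0 ≅ Z^9, C_1 ≅ Z^12.

Boundary ∂_1: C_1 → C_0 maps an edge to its endpoints' difference, ∂[p,q] = q − p. For instance
  ∂[4,5] = [5] − [4].
This gives a 9×12 integer matrix of rank 8; reducing to Smith normal form yields diagonal entries (1,1,1,1,1,1,1,1).

From H_k ≅ ker(∂_k) / im(∂_{k+1}) we obtain:

  H_0: rank C_0 − rank ∂_1 = 9 − 8 = 1, and the invariant factors of ∂_1 are all 1, so H_0 ≅ Z.

(K is a triangulation of a wedge of 4 circles.)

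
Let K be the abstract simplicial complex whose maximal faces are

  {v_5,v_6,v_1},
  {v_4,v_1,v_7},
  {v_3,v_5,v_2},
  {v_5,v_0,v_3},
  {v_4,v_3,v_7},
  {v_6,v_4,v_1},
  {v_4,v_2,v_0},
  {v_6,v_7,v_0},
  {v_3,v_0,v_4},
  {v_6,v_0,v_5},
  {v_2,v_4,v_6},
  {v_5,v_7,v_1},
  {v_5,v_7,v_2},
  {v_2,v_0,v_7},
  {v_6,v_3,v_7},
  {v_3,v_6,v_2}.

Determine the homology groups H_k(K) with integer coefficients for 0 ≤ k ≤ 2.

H_0 = Z,  H_1 = Z^2,  H_2 = Z.

Order the vertices as v_0 < v_1 < v_2 < v_3 < v_4 < v_5 < v_6 < v_7. Listing each simplex with vertices in this order, K has dimension 2 with simplices:

  0-simplices (8): [v_0], [v_1], [v_2], [v_3], [v_4], [v_5], [v_6], [v_7]
  1-simplices (24): (24 of them)
  2-simplices (16): (16 of them)

giving chain groups C_0 ≅ Z^8, C_1 ≅ Z^24, C_2 ≅ Z^16.

Boundary ∂_1: C_1 → C_0 maps an edge to its endpoints' difference, ∂[p,q] = q − p. For instance
  ∂[v_3,v_6] = [v_6] − [v_3].
As a 8×24 matrix over Z this has rank 7, with invariant factors (1,1,1,1,1,1,1).

The boundary map ∂_2: C_2 → C_1 maps a triangle to the signed sum of its edges. For instance
  ∂[v_2,v_4,v_6] = [v_4,v_6] − [v_2,v_6] + [v_2,v_4],
  ∂[v_0,v_3,v_4] = [v_3,v_4] − [v_0,v_4] + [v_0,v_3].
The 24×16 boundary matrix has rank 15 and Smith normal form diag(1,1,1,1,1,1,1,1,1,1,1,1,1,1,1).

Computing H_k = (kernel of ∂_k) / (image of ∂_{k+1}):

  H_0: rank C_0 − rank ∂_1 = 8 − 7 = 1, and the invariant factors of ∂_1 are all 1, so H_0 ≅ Z.
  H_1: rank ker ∂_1 − rank ∂_2 = (24 − 7) − 15 = 2, and the invariant factors of ∂_2 are all 1, so H_1 ≅ Z^2.
  H_2: rank ker ∂_2 − rank ∂_3 = (16 − 15) − 0 = 1, and there is no ∂_3, so H_2 ≅ Z.

(K is a triangulation of the torus T^2.)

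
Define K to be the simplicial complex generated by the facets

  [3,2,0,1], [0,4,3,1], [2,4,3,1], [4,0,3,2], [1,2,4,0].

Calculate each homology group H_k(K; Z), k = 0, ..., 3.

H_0 = Z,  H_1 = 0,  H_2 = 0,  H_3 = Z.

We work with the vertex ordering 0 < 1 < 2 < 3 < 4. The simplices of K, each written with vertices in increasing order, are:

  0-simplices (5): [0], [1], [2], [3], [4]
  1-simplices (10): [0,1], [0,2], [0,3], [0,4], [1,2], [1,3], [1,4], [2,3], [2,4], [3,4]
  2-simplices (10): [0,1,2], [0,1,3], [0,1,4], [0,2,3], [0,2,4], [0,3,4], [1,2,3], [1,2,4], [1,3,4], [2,3,4]
  3-simplices (5): [0,1,2,3], [0,1,2,4], [0,1,3,4], [0,2,3,4], [1,2,3,4]

giving chain groups C_0 ≅ Z^5, C_1 ≅ Z^10, C_2 ≅ Z^10, C_3 ≅ Z^5.

∂_1: C_1 → C_0 sends each edge [p,q] (with p < q) to q − p. For instance
  ∂[1,2] = [2] − [1].
The resulting 5×10 matrix has rank 4, and its Smith normal form has invariant factors (1,1,1,1).

∂_2: C_2 → C_1 maps a triangle to the signed sum of its edges. For instance
  ∂[2,3,4] = [3,4] − [2,4] + [2,3],
  ∂[0,3,4] = [3,4] − [0,4] + [0,3].
This gives a 10×10 integer matrix of rank 6; reducing to Smith normal form yields diagonal entries (1,1,1,1,1,1).

The boundary map ∂_3: C_3 → C_2 sends each 3-simplex σ to the alternating sum Σ_i (−1)^i (σ with its i-th vertex removed). For instance
  ∂[0,1,3,4] = [1,3,4] − [0,3,4] + [0,1,4] − [0,1,3],
  ∂[0,1,2,3] = [1,2,3] − [0,2,3] + [0,1,3] − [0,1,2].
As a 10×5 matrix over Z this has rank 4, with invariant factors (1,1,1,1).

From H_k ≅ ker(∂_k) / im(∂_{k+1}) we obtain:

  H_0: rank C_0 − rank ∂_1 = 5 − 4 = 1, and the invariant factors of ∂_1 are all 1, so H_0 ≅ Z.
  H_1: rank ker ∂_1 − rank ∂_2 = (10 − 4) − 6 = 0, and the invariant factors of ∂_2 are all 1, so H_1 ≅ 0.
  H_2: rank ker ∂_2 − rank ∂_3 = (10 − 6) − 4 = 0, and the invariant factors of ∂_3 are all 1, so H_2 ≅ 0.
  H_3: rank ker ∂_3 − rank ∂_4 = (5 − 4) − 0 = 1, and there is no ∂_4, so H_3 ≅ Z.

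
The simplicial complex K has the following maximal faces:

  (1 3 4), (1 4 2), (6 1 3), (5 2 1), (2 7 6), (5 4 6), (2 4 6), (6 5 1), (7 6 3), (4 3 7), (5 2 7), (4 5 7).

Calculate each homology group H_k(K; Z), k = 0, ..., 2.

H_0 = Z,  H_1 = Z/2,  H_2 = 0.

Take the total order 1 < 2 < 3 < 4 < 5 < 6 < 7 on the vertex set. Then K (dimension 2) consists of the simplices:

  0-simplices (7): [1], [2], [3], [4], [5], [6], [7]
  1-simplices (18): [1,2], [1,3], [1,4], [1,5], [1,6], [2,4], [2,5], [2,6], [2,7], [3,4], [3,6], [3,7], [4,5], [4,6], [4,7], [5,6], [5,7], [6,7]
  2-simplices (12): [1,2,4], [1,2,5], [1,3,4], [1,3,6], [1,5,6], [2,4,6], [2,5,7], [2,6,7], [3,4,7], [3,6,7], [4,5,6], [4,5,7]

giving chain groups C_0 ≅ Z^7, C_1 ≅ Z^18, C_2 ≅ Z^12.

The boundary map ∂_1: C_1 → C_0 maps an edge to its endpoints' difference, ∂[p,q] = q − p. For instance
  ∂[1,6] = [6] − [1].
The 7×18 boundary matrix has rank 6 and Smith normal form diag(1,1,1,1,1,1).

The boundary map ∂_2: C_2 → C_1 maps a triangle to the signed sum of its edges. For instance
  ∂[2,6,7] = [6,7] − [2,7] + [2,6],
  ∂[3,4,7] = [4,7] − [3,7] + [3,4].
The resulting 18×12 matrix has rank 12, and its Smith normal form has invariant factors (1,1,1,1,1,1,1,1,1,1,1,2).

From H_k ≅ ker(∂_k) / im(∂_{k+1}) we obtain:

  H_0: rank C_0 − rank ∂_1 = 7 − 6 = 1, and the invariant factors of ∂_1 are all 1, so H_0 ≅ Z.
  H_1: rank ker ∂_1 − rank ∂_2 = (18 − 6) − 12 = 0, and ∂_2 has invariant factor 2 > 1, so H_1 ≅ Z/2.
  H_2: rank ker ∂_2 − rank ∂_3 = (12 − 12) − 0 = 0, and there is no ∂_3, so H_2 ≅ 0.

As a check, the Euler characteristic is 7 − 18 + 12 = 1, which agrees with 1 − 0 + 0 = 1.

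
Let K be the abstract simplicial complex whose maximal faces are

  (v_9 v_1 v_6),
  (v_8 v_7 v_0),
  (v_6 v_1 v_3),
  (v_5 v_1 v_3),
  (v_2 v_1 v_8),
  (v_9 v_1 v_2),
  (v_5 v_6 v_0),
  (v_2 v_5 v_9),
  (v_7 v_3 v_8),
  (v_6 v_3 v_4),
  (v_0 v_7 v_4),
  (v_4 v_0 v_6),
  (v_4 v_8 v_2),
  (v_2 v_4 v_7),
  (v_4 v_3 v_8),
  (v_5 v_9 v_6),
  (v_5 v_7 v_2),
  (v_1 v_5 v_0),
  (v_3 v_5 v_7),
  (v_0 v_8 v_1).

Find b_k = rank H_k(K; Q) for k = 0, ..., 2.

b_0 = 1, b_1 = 1, b_2 = 0.

K has 10 vertices, 30 edges, 20 triangles.
rank ∂_0 = 0, rank ∂_1 = 9 ⇒ b_0 = 10 − 0 − 9 = 1; all invariant factors of ∂_1 are 1 so no torsion. So H_0 = Z.
rank ∂_1 = 9, rank ∂_2 = 20 ⇒ b_1 = 30 − 9 − 20 = 1; ∂_2 has invariant factor(s) [2] giving torsion. So H_1 = Z ⊕ Z/2Z.
rank ∂_2 = 20, rank ∂_3 = 0 ⇒ b_2 = 20 − 20 − 0 = 0. So H_2 = 0.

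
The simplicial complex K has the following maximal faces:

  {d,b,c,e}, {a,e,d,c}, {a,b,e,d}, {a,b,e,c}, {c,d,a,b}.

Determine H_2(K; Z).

H_2 = 0.

Order the vertices as a < b < c < d < e. Listing each simplex with vertices in this order, K has dimension 3 with simplices:

  0-simplices (5): a, b, c, d, e
  1-simplices (10): ab, ac, ad, ae, bc, bd, be, cd, ce, de
  2-simplices (10): abc, abd, abe, acd, ace, ade, bcd, bce, bde, cde
  3-simplices (5): abcd, abce, abde, acde, bcde

so the chain groups are C_0 ≅ Z^5, C_1 ≅ Z^10, C_2 ≅ Z^10, C_3 ≅ Z^5.

∂_1: C_1 → C_0 maps an edge to its endpoints' difference, ∂[p,q] = q − p. For instance
  ∂ae = e − a.
This gives a 5×10 integer matrix of rank 4; reducing to Smith normal form yields diagonal entries (1,1,1,1).

Boundary ∂_2: C_2 → C_1 sends each 2-simplex [p,q,r] to [q,r] − [p,r] + [p,q]. For instance
  ∂abd = bd − ad + ab,
  ∂bde = de − be + bd.
The 10×10 boundary matrix has rank 6 and Smith normal form diag(1,1,1,1,1,1).

∂_3: C_3 → C_2 sends each 3-simplex σ to the alternating sum Σ_i (−1)^i (σ with its i-th vertex removed). For instance
  ∂acde = cde − ade + ace − acd,
  ∂abde = bde − ade + abe − abd.
The 10×5 boundary matrix has rank 4 and Smith normal form diag(1,1,1,1).

Computing H_k = (kernel of ∂_k) / (image of ∂_{k+1}):

  H_2: rank ker ∂_2 − rank ∂_3 = (10 − 6) − 4 = 0, and the invariant factors of ∂_3 are all 1, so H_2 ≅ 0.

(K is a triangulation of the 3-sphere S^3.)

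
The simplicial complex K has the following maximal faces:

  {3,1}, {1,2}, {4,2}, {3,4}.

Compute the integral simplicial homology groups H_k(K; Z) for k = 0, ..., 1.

H_0 = Z,  H_1 = Z.

We work with the vertex ordering 1 < 2 < 3 < 4. The simplices of K, each written with vertices in increasing order, are:

  0-simplices (4): [1], [2], [3], [4]
  1-simplices (4): [1,2], [1,3], [2,4], [3,4]

so the chain groups are C_0 ≅ Z^4, C_1 ≅ Z^4.

The boundary map ∂_1: C_1 → C_0 is given by ∂[p,q] = [q] − [p]. For instance
  ∂[3,4] = [4] − [3].
This gives a 4×4 integer matrix of rank 3; reducing to Smith normal form yields diagonal entries (1,1,1).

From H_k ≅ ker(∂_k) / im(∂_{k+1}) we obtain:

  H_0: rank C_0 − rank ∂_1 = 4 − 3 = 1, and the invariant factors of ∂_1 are all 1, so H_0 = Z.
  H_1: rank ker ∂_1 − rank ∂_2 = (4 − 3) − 0 = 1, and there is no ∂_2, so H_1 = Z.

(K is a triangulation of the circle S^1.)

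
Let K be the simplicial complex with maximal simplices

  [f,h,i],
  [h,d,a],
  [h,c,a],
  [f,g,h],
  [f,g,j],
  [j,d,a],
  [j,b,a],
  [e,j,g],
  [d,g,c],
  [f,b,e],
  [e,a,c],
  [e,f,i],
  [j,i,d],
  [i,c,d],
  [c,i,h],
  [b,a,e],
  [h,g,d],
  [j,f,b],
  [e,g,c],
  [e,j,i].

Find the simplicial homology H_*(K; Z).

H_0 ≅ Z,  H_1 ≅ Z ⊕ Z/2Z,  H_2 = 0.

Order the vertices as a < b < c < d < e < f < g < h < i < j. Listing each simplex with vertices in this order, K has dimension 2 with simplices:

  0-simplices (10): a, b, c, d, e, f, g, h, i, j
  1-simplices (30): ab, ac, ad, ae, ah, aj, be, bf, bj, cd, ce, cg, ch, ci, dg, dh, di, dj, ef, eg, ei, ej, fg, fh, fi, fj, gh, gj, hi, ij
  2-simplices (20): abe, abj, ace, ach, adh, adj, bef, bfj, cdg, cdi, ceg, chi, dgh, dij, efi, egj, eij, fgh, fgj, fhi

so the chain groups are C_0 ≅ Z^10, C_1 ≅ Z^30, C_2 ≅ Z^20.

Boundary ∂_1: C_1 → C_0 maps an edge to its endpoints' difference, ∂[p,q] = q − p. For instance
  ∂ci = i − c.
The resulting 10×30 matrix has rank 9, and its Smith normal form has invariant factors (1,1,1,1,1,1,1,1,1).

The boundary map ∂_2: C_2 → C_1 maps a triangle to the signed sum of its edges. For instance
  ∂abj = bj − aj + ab,
  ∂bef = ef − bf + be.
The resulting 30×20 matrix has rank 20, and its Smith normal form has invariant factors (1,1,1,1,1,1,1,1,1,1,1,1,1,1,1,1,1,1,1,2).

Now H_k = ker ∂_k / im ∂_{k+1}, so:

  H_0: rank C_0 − rank ∂_1 = 10 − 9 = 1, and the invariant factors of ∂_1 are all 1, so H_0 = Z.
  H_1: rank ker ∂_1 − rank ∂_2 = (30 − 9) − 20 = 1, and ∂_2 has invariant factor 2 > 1, so H_1 = Z ⊕ Z/2Z.
  H_2: rank ker ∂_2 − rank ∂_3 = (20 − 20) − 0 = 0, and there is no ∂_3, so H_2 = 0.

As a check, the Euler characteristic is 10 − 30 + 20 = 0, which agrees with 1 − 1 + 0 = 0.
(K is a triangulation of the Klein bottle.)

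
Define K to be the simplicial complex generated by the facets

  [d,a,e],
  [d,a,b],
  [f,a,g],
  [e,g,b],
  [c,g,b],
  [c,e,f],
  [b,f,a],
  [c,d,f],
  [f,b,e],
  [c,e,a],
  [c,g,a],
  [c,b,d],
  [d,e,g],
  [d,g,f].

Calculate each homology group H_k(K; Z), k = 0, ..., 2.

H_0 ≅ Z,  H_1 ≅ Z^2,  H_2 ≅ Z.

Take the total order a < b < c < d < e < f < g on the vertex set. Then K (dimension 2) consists of the simplices:

  0-simplices (7): a, b, c, d, e, f, g
  1-simplices (21): ab, ac, ad, ae, af, ag, bc, bd, be, bf, bg, cd, ce, cf, cg, de, df, dg, ef, eg, fg
  2-simplices (14): abd, abf, ace, acg, ade, afg, bcd, bcg, bef, beg, cdf, cef, deg, dfg

giving chain groups C_0 ≅ Z^7, C_1 ≅ Z^21, C_2 ≅ Z^14.

Boundary ∂_1: C_1 → C_0 maps an edge to its endpoints' difference, ∂[p,q] = q − p.
The resulting 7×21 matrix has rank 6, and its Smith normal form has invariant factors (1,1,1,1,1,1).

Boundary ∂_2: C_2 → C_1 maps a triangle to the signed sum of its edges. For instance
  ∂bcd = cd − bd + bc,
  ∂cdf = df − cf + cd.
As a 21×14 matrix over Z this has rank 13, with invariant factors (1,1,1,1,1,1,1,1,1,1,1,1,1).

From H_k ≅ ker(∂_k) / im(∂_{k+1}) we obtain:

  H_0: rank C_0 − rank ∂_1 = 7 − 6 = 1, and the invariant factors of ∂_1 are all 1, so H_0 = Z.
  H_1: rank ker ∂_1 − rank ∂_2 = (21 − 6) − 13 = 2, and the invariant factors of ∂_2 are all 1, so H_1 = Z^2.
  H_2: rank ker ∂_2 − rank ∂_3 = (14 − 13) − 0 = 1, and there is no ∂_3, so H_2 = Z.

As a check, the Euler characteristic is 7 − 21 + 14 = 0, which agrees with 1 − 2 + 1 = 0.
(K is a triangulation of the torus T^2.)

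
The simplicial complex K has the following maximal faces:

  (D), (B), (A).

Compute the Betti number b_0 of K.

b_0 = 3.

We work with the vertex ordering A < B < D. The simplices of K, each written with vertices in increasing order, are:

  0-simplices (3): A, B, D

giving chain groups C_0 ≅ Z^3.

From H_k ≅ ker(∂_k) / im(∂_{k+1}) we obtain:

  H_0: rank C_0 − rank ∂_1 = 3 − 0 = 3, and there is no ∂_1, so H_0 = Z^3.

Hence the Betti numbers are b_0 = 3.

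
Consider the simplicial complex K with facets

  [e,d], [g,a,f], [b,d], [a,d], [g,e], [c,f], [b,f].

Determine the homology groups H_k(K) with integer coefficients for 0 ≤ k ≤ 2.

H_0 ≅ Z,  H_1 ≅ Z^2,  H_2 = 0.

We work with the vertex ordering a < b < c < d < e < f < g. The simplices of K, each written with vertices in increasing order, are:

  0-simplices (7): a, b, c, d, e, f, g
  1-simplices (9): ad, af, ag, bd, bf, cf, de, eg, fg
  2-simplices (1): afg

giving chain groups C_0 ≅ Z^7, C_1 ≅ Z^9, C_2 ≅ Z^1.

Boundary ∂_1: C_1 → C_0 maps an edge to its endpoints' difference, ∂[p,q] = q − p.
The 7×9 boundary matrix has rank 6 and Smith normal form diag(1,1,1,1,1,1).

The boundary map ∂_2: C_2 → C_1 maps a triangle to the signed sum of its edges. For instance
  ∂afg = fg − ag + af.
As a 9×1 matrix over Z this has rank 1, with invariant factors (1).

Computing H_k = (kernel of ∂_k) / (image of ∂_{k+1}):

  H_0: rank C_0 − rank ∂_1 = 7 − 6 = 1, and the invariant factors of ∂_1 are all 1, so H_0 = Z.
  H_1: rank ker ∂_1 − rank ∂_2 = (9 − 6) − 1 = 2, and the invariant factors of ∂_2 are all 1, so H_1 = Z^2.
  H_2: rank ker ∂_2 − rank ∂_3 = (1 − 1) − 0 = 0, and there is no ∂_3, so H_2 = 0.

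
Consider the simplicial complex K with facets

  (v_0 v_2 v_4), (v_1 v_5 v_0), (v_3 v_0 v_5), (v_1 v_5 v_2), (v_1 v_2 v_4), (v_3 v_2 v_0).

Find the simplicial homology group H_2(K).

Order the vertices as v_0 < v_1 < v_2 < v_3 < v_4 < v_5. Listing each simplex with vertices in this order, K has dimension 2 with simplices:

  0-simplices (6): [v_0], [v_1], [v_2], [v_3], [v_4], [v_5]
  1-simplices (12): [v_0,v_1], [v_0,v_2], [v_0,v_3], [v_0,v_4], [v_0,v_5], [v_1,v_2], [v_1,v_4], [v_1,v_5], [v_2,v_3], [v_2,v_4], [v_2,v_5], [v_3,v_5]
  2-simplices (6): [v_0,v_1,v_5], [v_0,v_2,v_3], [v_0,v_2,v_4], [v_0,v_3,v_5], [v_1,v_2,v_4], [v_1,v_2,v_5]

Hence C_0 ≅ Z^6, C_1 ≅ Z^12, C_2 ≅ Z^6.

∂_1: C_1 → C_0 maps an edge to its endpoints' difference, ∂[p,q] = q − p. For instance
  ∂[v_0,v_1] = [v_1] − [v_0].
The resulting 6×12 matrix has rank 5, and its Smith normal form has invariant factors (1,1,1,1,1).

Boundary ∂_2: C_2 → C_1 maps a triangle to the signed sum of its edges. For instance
  ∂[v_0,v_2,v_4] = [v_2,v_4] − [v_0,v_4] + [v_0,v_2],
  ∂[v_0,v_3,v_5] = [v_3,v_5] − [v_0,v_5] + [v_0,v_3].
The resulting 12×6 matrix has rank 6, and its Smith normal form has invariant factors (1,1,1,1,1,1).

Computing H_k = (kernel of ∂_k) / (image of ∂_{k+1}):

  H_2: rank ker ∂_2 − rank ∂_3 = (6 − 6) − 0 = 0, and there is no ∂_3, so H_2 = 0.

H_2 = 0.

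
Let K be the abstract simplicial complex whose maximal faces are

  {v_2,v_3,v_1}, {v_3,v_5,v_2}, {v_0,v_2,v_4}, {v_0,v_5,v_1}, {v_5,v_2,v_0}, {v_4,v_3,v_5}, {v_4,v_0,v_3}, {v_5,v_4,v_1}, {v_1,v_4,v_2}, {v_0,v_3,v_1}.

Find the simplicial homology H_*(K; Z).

H_0 ≅ Z,  H_1 ≅ Z/2Z,  H_2 = 0.

Fix the vertex order v_0 < v_1 < v_2 < v_3 < v_4 < v_5 and write every simplex with vertices in increasing order. Then dim K = 2 and the simplices of K are:

  0-simplices (6): [v_0], [v_1], [v_2], [v_3], [v_4], [v_5]
  1-simplices (15): (15 of them)
  2-simplices (10): [v_0,v_1,v_3], [v_0,v_1,v_5], [v_0,v_2,v_4], [v_0,v_2,v_5], [v_0,v_3,v_4], [v_1,v_2,v_3], [v_1,v_2,v_4], [v_1,v_4,v_5], [v_2,v_3,v_5], [v_3,v_4,v_5]

so the chain groups are C_0 ≅ Z^6, C_1 ≅ Z^15, C_2 ≅ Z^10.

Boundary ∂_1: C_1 → C_0 sends each edge [p,q] (with p < q) to q − p. For instance
  ∂[v_3,v_4] = [v_4] − [v_3].
This gives a 6×15 integer matrix of rank 5; reducing to Smith normal form yields diagonal entries (1,1,1,1,1).

The boundary map ∂_2: C_2 → C_1 sends each 2-simplex [p,q,r] to [q,r] − [p,r] + [p,q]. For instance
  ∂[v_0,v_1,v_3] = [v_1,v_3] − [v_0,v_3] + [v_0,v_1],
  ∂[v_0,v_3,v_4] = [v_3,v_4] − [v_0,v_4] + [v_0,v_3].
This gives a 15×10 integer matrix of rank 10; reducing to Smith normal form yields diagonal entries (1,1,1,1,1,1,1,1,1,2).

Reading off H_k = ker ∂_k / im ∂_{k+1}:

  H_0: rank C_0 − rank ∂_1 = 6 − 5 = 1, and the invariant factors of ∂_1 are all 1, so H_0 = Z.
  H_1: rank ker ∂_1 − rank ∂_2 = (15 − 5) − 10 = 0, and ∂_2 has invariant factor 2 > 1, so H_1 = Z/2Z.
  H_2: rank ker ∂_2 − rank ∂_3 = (10 − 10) − 0 = 0, and there is no ∂_3, so H_2 = 0.

As a check, the Euler characteristic is 6 − 15 + 10 = 1, which agrees with 1 − 0 + 0 = 1.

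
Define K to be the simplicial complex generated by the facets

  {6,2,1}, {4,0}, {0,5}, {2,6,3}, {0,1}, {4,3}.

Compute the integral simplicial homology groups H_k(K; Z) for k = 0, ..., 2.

H_0 = Z,  H_1 = Z,  H_2 = 0.

We work with the vertex ordering 0 < 1 < 2 < 3 < 4 < 5 < 6. The simplices of K, each written with vertices in increasing order, are:

  0-simplices (7): [0], [1], [2], [3], [4], [5], [6]
  1-simplices (9): [0,1], [0,4], [0,5], [1,2], [1,6], [2,3], [2,6], [3,4], [3,6]
  2-simplices (2): [1,2,6], [2,3,6]

so the chain groups are C_0 ≅ Z^7, C_1 ≅ Z^9, C_2 ≅ Z^2.

Boundary ∂_1: C_1 → C_0 sends each edge [p,q] (with p < q) to q − p.
As a 7×9 matrix over Z this has rank 6, with invariant factors (1,1,1,1,1,1).

The boundary map ∂_2: C_2 → C_1 maps a triangle to the signed sum of its edges. For instance
  ∂[1,2,6] = [2,6] − [1,6] + [1,2],
  ∂[2,3,6] = [3,6] − [2,6] + [2,3].
As a 9×2 matrix over Z this has rank 2, with invariant factors (1,1).

Now H_k = ker ∂_k / im ∂_{k+1}, so:

  H_0: rank C_0 − rank ∂_1 = 7 − 6 = 1, and the invariant factors of ∂_1 are all 1, so H_0 = Z.
  H_1: rank ker ∂_1 − rank ∂_2 = (9 − 6) − 2 = 1, and the invariant factors of ∂_2 are all 1, so H_1 = Z.
  H_2: rank ker ∂_2 − rank ∂_3 = (2 − 2) − 0 = 0, and there is no ∂_3, so H_2 = 0.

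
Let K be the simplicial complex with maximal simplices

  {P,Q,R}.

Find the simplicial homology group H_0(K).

H_0 ≅ Z.

Fix the vertex order P < Q < R and write every simplex with vertices in increasing order. Then dim K = 2 and the simplices of K are:

  0-simplices (3): P, Q, R
  1-simplices (3): PQ, PR, QR
  2-simplices (1): PQR

Hence C_0 ≅ Z^3, C_1 ≅ Z^3, C_2 ≅ Z^1.

Boundary ∂_1: C_1 → C_0 sends each edge [p,q] (with p < q) to q − p. For instance
  ∂PQ = Q − P.
The resulting 3×3 matrix has rank 2, and its Smith normal form has invariant factors (1,1).

Boundary ∂_2: C_2 → C_1 maps a triangle to the signed sum of its edges. For instance
  ∂PQR = QR − PR + PQ.
The resulting 3×1 matrix has rank 1, and its Smith normal form has invariant factors (1).

Reading off H_k = ker ∂_k / im ∂_{k+1}:

  H_0: rank C_0 − rank ∂_1 = 3 − 2 = 1, and the invariant factors of ∂_1 are all 1, so H_0 = Z.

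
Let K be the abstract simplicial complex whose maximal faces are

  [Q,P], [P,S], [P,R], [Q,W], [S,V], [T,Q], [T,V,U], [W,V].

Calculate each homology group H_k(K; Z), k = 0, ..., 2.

K has 8 vertices, 10 edges, 1 triangle.
rank ∂_0 = 0, rank ∂_1 = 7 ⇒ b_0 = 8 − 0 − 7 = 1; all invariant factors of ∂_1 are 1 so no torsion. So H_0 = Z.
rank ∂_1 = 7, rank ∂_2 = 1 ⇒ b_1 = 10 − 7 − 1 = 2; all invariant factors of ∂_2 are 1 so no torsion. So H_1 = Z^2.
rank ∂_2 = 1, rank ∂_3 = 0 ⇒ b_2 = 1 − 1 − 0 = 0. So H_2 = 0.

H_0 ≅ Z,  H_1 ≅ Z^2,  H_2 = 0.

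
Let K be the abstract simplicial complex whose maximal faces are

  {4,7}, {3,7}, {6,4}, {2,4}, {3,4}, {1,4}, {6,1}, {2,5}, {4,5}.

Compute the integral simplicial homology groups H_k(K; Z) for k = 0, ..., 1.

Take the total order 1 < 2 < 3 < 4 < 5 < 6 < 7 on the vertex set. Then K (dimension 1) consists of the simplices:

  0-simplices (7): [1], [2], [3], [4], [5], [6], [7]
  1-simplices (9): [1,4], [1,6], [2,4], [2,5], [3,4], [3,7], [4,5], [4,6], [4,7]

Hence C_0 ≅ Z^7, C_1 ≅ Z^9.

∂_1: C_1 → C_0 sends each edge [p,q] (with p < q) to q − p. For instance
  ∂[2,5] = [5] − [2].
As a 7×9 matrix over Z this has rank 6, with invariant factors (1,1,1,1,1,1).

Computing H_k = (kernel of ∂_k) / (image of ∂_{k+1}):

  H_0: rank C_0 − rank ∂_1 = 7 − 6 = 1, and the invariant factors of ∂_1 are all 1, so H_0 = Z.
  H_1: rank ker ∂_1 − rank ∂_2 = (9 − 6) − 0 = 3, and there is no ∂_2, so H_1 = Z^3.

H_0 = Z,  H_1 = Z^3.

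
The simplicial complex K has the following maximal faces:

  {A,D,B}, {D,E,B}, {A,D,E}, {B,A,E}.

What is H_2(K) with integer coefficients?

H_2 = Z.

We work with the vertex ordering A < B < D < E. The simplices of K, each written with vertices in increasing order, are:

  0-simplices (4): A, B, D, E
  1-simplices (6): AB, AD, AE, BD, BE, DE
  2-simplices (4): ABD, ABE, ADE, BDE

giving chain groups C_0 ≅ Z^4, C_1 ≅ Z^6, C_2 ≅ Z^4.

Boundary ∂_1: C_1 → C_0 maps an edge to its endpoints' difference, ∂[p,q] = q − p. For instance
  ∂DE = E − D.
The resulting 4×6 matrix has rank 3, and its Smith normal form has invariant factors (1,1,1).

∂_2: C_2 → C_1 sends each 2-simplex [p,q,r] to [q,r] − [p,r] + [p,q]. For instance
  ∂ADE = DE − AE + AD,
  ∂BDE = DE − BE + BD.
This gives a 6×4 integer matrix of rank 3; reducing to Smith normal form yields diagonal entries (1,1,1).

Reading off H_k = ker ∂_k / im ∂_{k+1}:

  H_2: rank ker ∂_2 − rank ∂_3 = (4 − 3) − 0 = 1, and there is no ∂_3, so H_2 ≅ Z.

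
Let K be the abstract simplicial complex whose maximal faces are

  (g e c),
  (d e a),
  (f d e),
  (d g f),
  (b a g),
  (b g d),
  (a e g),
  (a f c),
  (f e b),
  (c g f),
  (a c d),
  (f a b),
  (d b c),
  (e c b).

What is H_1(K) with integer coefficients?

H_1 ≅ Z^2.

Fix the vertex order a < b < c < d < e < f < g and write every simplex with vertices in increasing order. Then dim K = 2 and the simplices of K are:

  0-simplices (7): a, b, c, d, e, f, g
  1-simplices (21): ab, ac, ad, ae, af, ag, bc, bd, be, bf, bg, cd, ce, cf, cg, de, df, dg, ef, eg, fg
  2-simplices (14): abf, abg, acd, acf, ade, aeg, bcd, bce, bdg, bef, ceg, cfg, def, dfg

giving chain groups C_0 ≅ Z^7, C_1 ≅ Z^21, C_2 ≅ Z^14.

Boundary ∂_1: C_1 → C_0 maps an edge to its endpoints' difference, ∂[p,q] = q − p.
The 7×21 boundary matrix has rank 6 and Smith normal form diag(1,1,1,1,1,1).

The boundary map ∂_2: C_2 → C_1 acts by ∂[p,q,r] = [q,r] − [p,r] + [p,q]. For instance
  ∂aeg = eg − ag + ae,
  ∂bef = ef − bf + be.
This gives a 21×14 integer matrix of rank 13; reducing to Smith normal form yields diagonal entries (1,1,1,1,1,1,1,1,1,1,1,1,1).

Reading off H_k = ker ∂_k / im ∂_{k+1}:

  H_1: rank ker ∂_1 − rank ∂_2 = (21 − 6) − 13 = 2, and the invariant factors of ∂_2 are all 1, so H_1 = Z^2.

(K is a triangulation of the torus T^2.)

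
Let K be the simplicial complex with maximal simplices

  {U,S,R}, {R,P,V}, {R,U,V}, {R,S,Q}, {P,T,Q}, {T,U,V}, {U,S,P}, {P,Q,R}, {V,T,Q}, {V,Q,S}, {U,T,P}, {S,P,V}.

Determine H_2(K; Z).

K has 7 vertices, 18 edges, 12 triangles.
rank ∂_2 = 12, rank ∂_3 = 0 ⇒ b_2 = 12 − 12 − 0 = 0. So H_2 = 0.

H_2 ≅ 0.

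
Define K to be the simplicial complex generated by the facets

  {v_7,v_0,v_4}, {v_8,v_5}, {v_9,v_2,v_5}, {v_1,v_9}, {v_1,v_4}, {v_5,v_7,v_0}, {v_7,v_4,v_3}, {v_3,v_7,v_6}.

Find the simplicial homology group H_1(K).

We work with the vertex ordering v_0 < v_1 < v_2 < v_3 < v_4 < v_5 < v_6 < v_7 < v_8 < v_9. The simplices of K, each written with vertices in increasing order, are:

  0-simplices (10): [v_0], [v_1], [v_2], [v_3], [v_4], [v_5], [v_6], [v_7], [v_8], [v_9]
  1-simplices (15): (15 of them)
  2-simplices (5): [v_0,v_4,v_7], [v_0,v_5,v_7], [v_2,v_5,v_9], [v_3,v_4,v_7], [v_3,v_6,v_7]

so the chain groups are C_0 ≅ Z^10, C_1 ≅ Z^15, C_2 ≅ Z^5.

The boundary map ∂_1: C_1 → C_0 sends each edge [p,q] (with p < q) to q − p.
The 10×15 boundary matrix has rank 9 and Smith normal form diag(1,1,1,1,1,1,1,1,1).

The boundary map ∂_2: C_2 → C_1 maps a triangle to the signed sum of its edges. For instance
  ∂[v_2,v_5,v_9] = [v_5,v_9] − [v_2,v_9] + [v_2,v_5],
  ∂[v_3,v_4,v_7] = [v_4,v_7] − [v_3,v_7] + [v_3,v_4].
As a 15×5 matrix over Z this has rank 5, with invariant factors (1,1,1,1,1).

From H_k ≅ ker(∂_k) / im(∂_{k+1}) we obtain:

  H_1: rank ker ∂_1 − rank ∂_2 = (15 − 9) − 5 = 1, and the invariant factors of ∂_2 are all 1, so H_1 = Z.

H_1 = Z.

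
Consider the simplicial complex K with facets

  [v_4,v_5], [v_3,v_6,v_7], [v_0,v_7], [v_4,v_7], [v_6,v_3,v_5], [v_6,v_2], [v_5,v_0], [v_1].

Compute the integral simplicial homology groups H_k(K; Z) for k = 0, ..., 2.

H_0 ≅ Z^2,  H_1 ≅ Z^2,  H_2 = 0.

We work with the vertex ordering v_0 < v_1 < v_2 < v_3 < v_4 < v_5 < v_6 < v_7. The simplices of K, each written with vertices in increasing order, are:

  0-simplices (8): [v_0], [v_1], [v_2], [v_3], [v_4], [v_5], [v_6], [v_7]
  1-simplices (10): [v_0,v_5], [v_0,v_7], [v_2,v_6], [v_3,v_5], [v_3,v_6], [v_3,v_7], [v_4,v_5], [v_4,v_7], [v_5,v_6], [v_6,v_7]
  2-simplices (2): [v_3,v_5,v_6], [v_3,v_6,v_7]

giving chain groups C_0 ≅ Z^8, C_1 ≅ Z^10, C_2 ≅ Z^2.

The boundary map ∂_1: C_1 → C_0 is given by ∂[p,q] = [q] − [p]. For instance
  ∂[v_3,v_6] = [v_6] − [v_3].
The resulting 8×10 matrix has rank 6, and its Smith normal form has invariant factors (1,1,1,1,1,1).

Boundary ∂_2: C_2 → C_1 sends each 2-simplex [p,q,r] to [q,r] − [p,r] + [p,q]. For instance
  ∂[v_3,v_6,v_7] = [v_6,v_7] − [v_3,v_7] + [v_3,v_6],
  ∂[v_3,v_5,v_6] = [v_5,v_6] − [v_3,v_6] + [v_3,v_5].
The 10×2 boundary matrix has rank 2 and Smith normal form diag(1,1).

Now H_k = ker ∂_k / im ∂_{k+1}, so:

  H_0: rank C_0 − rank ∂_1 = 8 − 6 = 2, and the invariant factors of ∂_1 are all 1, so H_0 ≅ Z^2.
  H_1: rank ker ∂_1 − rank ∂_2 = (10 − 6) − 2 = 2, and the invariant factors of ∂_2 are all 1, so H_1 ≅ Z^2.
  H_2: rank ker ∂_2 − rank ∂_3 = (2 − 2) − 0 = 0, and there is no ∂_3, so H_2 ≅ 0.

As a check, the Euler characteristic is 8 − 10 + 2 = 0, which agrees with 2 − 2 + 0 = 0.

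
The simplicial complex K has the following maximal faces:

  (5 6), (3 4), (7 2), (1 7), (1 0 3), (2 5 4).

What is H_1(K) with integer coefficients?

Take the total order 0 < 1 < 2 < 3 < 4 < 5 < 6 < 7 on the vertex set. Then K (dimension 2) consists of the simplices:

  0-simplices (8): [0], [1], [2], [3], [4], [5], [6], [7]
  1-simplices (10): [0,1], [0,3], [1,3], [1,7], [2,4], [2,5], [2,7], [3,4], [4,5], [5,6]
  2-simplices (2): [0,1,3], [2,4,5]

so the chain groups are C_0 ≅ Z^8, C_1 ≅ Z^10, C_2 ≅ Z^2.

The boundary map ∂_1: C_1 → C_0 sends each edge [p,q] (with p < q) to q − p. For instance
  ∂[2,5] = [5] − [2].
The 8×10 boundary matrix has rank 7 and Smith normal form diag(1,1,1,1,1,1,1).

The boundary map ∂_2: C_2 → C_1 sends each 2-simplex [p,q,r] to [q,r] − [p,r] + [p,q]. For instance
  ∂[0,1,3] = [1,3] − [0,3] + [0,1],
  ∂[2,4,5] = [4,5] − [2,5] + [2,4].
The 10×2 boundary matrix has rank 2 and Smith normal form diag(1,1).

From H_k ≅ ker(∂_k) / im(∂_{k+1}) we obtain:

  H_1: rank ker ∂_1 − rank ∂_2 = (10 − 7) − 2 = 1, and the invariant factors of ∂_2 are all 1, so H_1 ≅ Z.

H_1 = Z.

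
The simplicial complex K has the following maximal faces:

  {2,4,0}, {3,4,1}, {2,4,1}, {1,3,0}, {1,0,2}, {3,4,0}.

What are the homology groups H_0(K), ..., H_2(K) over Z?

Fix the vertex order 0 < 1 < 2 < 3 < 4 and write every simplex with vertices in increasing order. Then dim K = 2 and the simplices of K are:

  0-simplices (5): [0], [1], [2], [3], [4]
  1-simplices (9): [0,1], [0,2], [0,3], [0,4], [1,2], [1,3], [1,4], [2,4], [3,4]
  2-simplices (6): [0,1,2], [0,1,3], [0,2,4], [0,3,4], [1,2,4], [1,3,4]

giving chain groups C_0 ≅ Z^5, C_1 ≅ Z^9, C_2 ≅ Z^6.

∂_1: C_1 → C_0 sends each edge [p,q] (with p < q) to q − p. For instance
  ∂[1,4] = [4] − [1].
The 5×9 boundary matrix has rank 4 and Smith normal form diag(1,1,1,1).

The boundary map ∂_2: C_2 → C_1 acts by ∂[p,q,r] = [q,r] − [p,r] + [p,q]. For instance
  ∂[0,3,4] = [3,4] − [0,4] + [0,3],
  ∂[1,2,4] = [2,4] − [1,4] + [1,2].
The resulting 9×6 matrix has rank 5, and its Smith normal form has invariant factors (1,1,1,1,1).

Reading off H_k = ker ∂_k / im ∂_{k+1}:

  H_0: rank C_0 − rank ∂_1 = 5 − 4 = 1, and the invariant factors of ∂_1 are all 1, so H_0 = Z.
  H_1: rank ker ∂_1 − rank ∂_2 = (9 − 4) − 5 = 0, and the invariant factors of ∂_2 are all 1, so H_1 = 0.
  H_2: rank ker ∂_2 − rank ∂_3 = (6 − 5) − 0 = 1, and there is no ∂_3, so H_2 = Z.

As a check, the Euler characteristic is 5 − 9 + 6 = 2, which agrees with 1 − 0 + 1 = 2.

H_0 = Z,  H_1 = 0,  H_2 = Z.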